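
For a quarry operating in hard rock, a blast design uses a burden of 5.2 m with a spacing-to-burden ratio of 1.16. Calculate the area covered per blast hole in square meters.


First, find the spacing:
Spacing = burden * ratio = 5.2 * 1.16
= 6.032 m
Then, calculate the area:
Area = burden * spacing = 5.2 * 6.032
= 31.3664 m^2

31.3664 m^2


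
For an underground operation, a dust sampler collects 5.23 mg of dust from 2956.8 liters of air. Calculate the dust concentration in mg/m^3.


1.7688 mg/m^3

Convert liters to m^3: 1 m^3 = 1000 L
Concentration = mass / volume * 1000
= 5.23 / 2956.8 * 1000
= 0.001768804113 * 1000
= 1.7688 mg/m^3


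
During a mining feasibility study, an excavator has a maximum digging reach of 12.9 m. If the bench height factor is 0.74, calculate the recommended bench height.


Bench height = reach * factor
= 12.9 * 0.74
= 9.546 m

9.546 m


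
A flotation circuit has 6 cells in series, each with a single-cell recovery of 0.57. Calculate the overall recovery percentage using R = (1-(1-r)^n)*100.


Complement of single-cell recovery:
1 - r = 1 - 0.57 = 0.43
Raise to power n:
(1 - r)^6 = 0.43^6 = 0.006321363049
Overall recovery:
R = (1 - 0.006321363049) * 100
= 99.3679%

99.3679%


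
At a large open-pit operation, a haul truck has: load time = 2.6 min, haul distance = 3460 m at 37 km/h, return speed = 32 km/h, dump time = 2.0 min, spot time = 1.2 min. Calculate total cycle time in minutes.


17.8983 min

Convert haul speed to m/min: 37 * 1000/60 = 616.6666667 m/min
Haul time = 3460 / 616.6666667 = 5.610810811 min
Convert return speed to m/min: 32 * 1000/60 = 533.3333333 m/min
Return time = 3460 / 533.3333333 = 6.4875 min
Total cycle time:
= 2.6 + 5.610810811 + 2.0 + 6.4875 + 1.2
= 17.8983 min


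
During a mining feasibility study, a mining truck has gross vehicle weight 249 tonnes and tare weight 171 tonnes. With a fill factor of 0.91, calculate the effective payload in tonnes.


Maximum payload = gross - tare
= 249 - 171 = 78 tonnes
Effective payload = max payload * fill factor
= 78 * 0.91
= 70.98 tonnes

70.98 tonnes


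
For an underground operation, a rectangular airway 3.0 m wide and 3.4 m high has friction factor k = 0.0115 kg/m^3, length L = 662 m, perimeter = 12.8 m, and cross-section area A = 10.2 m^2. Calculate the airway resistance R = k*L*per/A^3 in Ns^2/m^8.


Compute the numerator:
k * L * per = 0.0115 * 662 * 12.8
= 97.4464
Compute the denominator:
A^3 = 10.2^3 = 1061.208
Resistance:
R = 97.4464 / 1061.208
= 0.0918 Ns^2/m^8

0.0918 Ns^2/m^8


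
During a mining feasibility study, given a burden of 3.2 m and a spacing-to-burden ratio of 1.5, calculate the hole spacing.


4.8 m

Spacing = burden * ratio
= 3.2 * 1.5
= 4.8 m


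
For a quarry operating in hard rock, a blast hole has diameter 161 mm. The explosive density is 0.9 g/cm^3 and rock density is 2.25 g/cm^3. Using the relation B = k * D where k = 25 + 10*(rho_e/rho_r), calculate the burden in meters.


4.669 m

First, compute k:
rho_e / rho_r = 0.9 / 2.25 = 0.4
k = 25 + 10 * 0.4 = 29
Then, compute burden:
B = k * D / 1000 = 29 * 161 / 1000
= 4669 / 1000
= 4.669 m


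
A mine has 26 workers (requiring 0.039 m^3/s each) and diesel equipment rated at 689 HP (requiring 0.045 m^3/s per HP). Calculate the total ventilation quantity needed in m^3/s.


32.019 m^3/s

Airflow for workers:
Q_people = 26 * 0.039 = 1.014 m^3/s
Airflow for diesel equipment:
Q_diesel = 689 * 0.045 = 31.005 m^3/s
Total ventilation:
Q_total = 1.014 + 31.005
= 32.019 m^3/s


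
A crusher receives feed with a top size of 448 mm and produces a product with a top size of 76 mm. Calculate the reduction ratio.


Reduction ratio = feed size / product size
= 448 / 76
= 5.8947

5.8947


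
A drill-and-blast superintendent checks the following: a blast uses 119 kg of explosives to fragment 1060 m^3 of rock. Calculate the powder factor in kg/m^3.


Powder factor = explosive mass / rock volume
= 119 / 1060
= 0.1123 kg/m^3

0.1123 kg/m^3


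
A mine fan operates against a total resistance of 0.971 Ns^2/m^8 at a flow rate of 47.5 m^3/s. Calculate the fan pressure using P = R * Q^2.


2190.8188 Pa

Compute Q^2:
Q^2 = 47.5^2 = 2256.25
Compute pressure:
P = R * Q^2 = 0.971 * 2256.25
= 2190.8188 Pa


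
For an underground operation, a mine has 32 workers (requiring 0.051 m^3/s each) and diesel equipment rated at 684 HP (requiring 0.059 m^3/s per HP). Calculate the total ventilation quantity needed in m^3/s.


41.988 m^3/s

Airflow for workers:
Q_people = 32 * 0.051 = 1.632 m^3/s
Airflow for diesel equipment:
Q_diesel = 684 * 0.059 = 40.356 m^3/s
Total ventilation:
Q_total = 1.632 + 40.356
= 41.988 m^3/s


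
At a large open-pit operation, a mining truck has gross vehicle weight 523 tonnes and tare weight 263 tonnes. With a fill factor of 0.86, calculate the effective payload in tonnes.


Maximum payload = gross - tare
= 523 - 263 = 260 tonnes
Effective payload = max payload * fill factor
= 260 * 0.86
= 223.6 tonnes

223.6 tonnes


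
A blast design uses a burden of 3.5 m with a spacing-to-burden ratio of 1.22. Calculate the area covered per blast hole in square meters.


14.945 m^2

First, find the spacing:
Spacing = burden * ratio = 3.5 * 1.22
= 4.27 m
Then, calculate the area:
Area = burden * spacing = 3.5 * 4.27
= 14.945 m^2


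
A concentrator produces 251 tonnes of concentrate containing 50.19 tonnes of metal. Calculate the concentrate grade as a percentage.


19.996%

Grade = (metal in concentrate / concentrate mass) * 100
= (50.19 / 251) * 100
= 0.1999601594 * 100
= 19.996%


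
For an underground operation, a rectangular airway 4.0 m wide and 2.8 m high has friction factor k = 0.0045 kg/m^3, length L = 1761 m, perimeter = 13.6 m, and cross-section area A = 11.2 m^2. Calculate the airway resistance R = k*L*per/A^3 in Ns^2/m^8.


0.0767 Ns^2/m^8

Compute the numerator:
k * L * per = 0.0045 * 1761 * 13.6
= 107.7732
Compute the denominator:
A^3 = 11.2^3 = 1404.928
Resistance:
R = 107.7732 / 1404.928
= 0.0767 Ns^2/m^8


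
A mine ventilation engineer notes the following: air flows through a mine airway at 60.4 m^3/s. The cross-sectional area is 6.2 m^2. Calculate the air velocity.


9.7419 m/s

Velocity = flow rate / cross-sectional area
= 60.4 / 6.2
= 9.7419 m/s


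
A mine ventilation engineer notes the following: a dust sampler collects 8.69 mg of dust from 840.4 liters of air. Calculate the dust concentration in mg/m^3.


10.3403 mg/m^3

Convert liters to m^3: 1 m^3 = 1000 L
Concentration = mass / volume * 1000
= 8.69 / 840.4 * 1000
= 0.01034031414 * 1000
= 10.3403 mg/m^3


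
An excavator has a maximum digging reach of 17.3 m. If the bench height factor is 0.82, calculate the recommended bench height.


Bench height = reach * factor
= 17.3 * 0.82
= 14.186 m

14.186 m


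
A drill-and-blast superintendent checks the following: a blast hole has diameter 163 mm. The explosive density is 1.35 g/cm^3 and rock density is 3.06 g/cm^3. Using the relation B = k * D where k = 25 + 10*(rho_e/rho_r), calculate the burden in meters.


First, compute k:
rho_e / rho_r = 1.35 / 3.06 = 0.4411764706
k = 25 + 10 * 0.4411764706 = 29.41176471
Then, compute burden:
B = k * D / 1000 = 29.41176471 * 163 / 1000
= 4794.117647 / 1000
= 4.7941 m

4.7941 m


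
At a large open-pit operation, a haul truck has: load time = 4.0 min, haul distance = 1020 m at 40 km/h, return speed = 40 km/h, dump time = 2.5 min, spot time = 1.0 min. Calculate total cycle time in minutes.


10.56 min

Convert haul speed to m/min: 40 * 1000/60 = 666.6666667 m/min
Haul time = 1020 / 666.6666667 = 1.53 min
Convert return speed to m/min: 40 * 1000/60 = 666.6666667 m/min
Return time = 1020 / 666.6666667 = 1.53 min
Total cycle time:
= 4.0 + 1.53 + 2.5 + 1.53 + 1.0
= 10.56 min


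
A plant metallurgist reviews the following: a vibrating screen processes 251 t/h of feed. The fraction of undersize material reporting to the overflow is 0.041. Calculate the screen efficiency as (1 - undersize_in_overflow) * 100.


95.9%

Screen efficiency = (1 - fraction of undersize in overflow) * 100
= (1 - 0.041) * 100
= 0.959 * 100
= 95.9%


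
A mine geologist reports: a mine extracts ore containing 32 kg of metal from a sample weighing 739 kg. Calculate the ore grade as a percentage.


Ore grade = (metal mass / ore mass) * 100
= (32 / 739) * 100
= 0.04330175913 * 100
= 4.3302%

4.3302%


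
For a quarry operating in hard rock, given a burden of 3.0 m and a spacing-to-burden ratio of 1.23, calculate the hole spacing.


Spacing = burden * ratio
= 3.0 * 1.23
= 3.69 m

3.69 m


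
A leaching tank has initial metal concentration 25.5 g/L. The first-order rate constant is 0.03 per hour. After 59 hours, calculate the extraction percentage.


Compute the exponent:
-k * t = -0.03 * 59 = -1.77
Remaining concentration:
C = 25.5 * exp(-1.77)
= 25.5 * 0.1703329888
= 4.343491215 g/L
Extracted = 25.5 - 4.343491215 = 21.15650878 g/L
Extraction % = 21.15650878 / 25.5 * 100
= 82.9667%

82.9667%


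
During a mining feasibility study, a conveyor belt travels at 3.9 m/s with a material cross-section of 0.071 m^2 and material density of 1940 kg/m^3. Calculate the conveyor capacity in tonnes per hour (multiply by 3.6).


Volumetric flow = speed * area
= 3.9 * 0.071 = 0.2769 m^3/s
Mass flow = volumetric * density
= 0.2769 * 1940 = 537.186 kg/s
Convert to t/h: multiply by 3.6
Capacity = 537.186 * 3.6
= 1933.8696 t/h

1933.8696 t/h


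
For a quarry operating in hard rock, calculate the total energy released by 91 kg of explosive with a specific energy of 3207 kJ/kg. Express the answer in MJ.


291.837 MJ

Energy = mass * specific_energy / 1000
= 91 * 3207 / 1000
= 291837 / 1000
= 291.837 MJ


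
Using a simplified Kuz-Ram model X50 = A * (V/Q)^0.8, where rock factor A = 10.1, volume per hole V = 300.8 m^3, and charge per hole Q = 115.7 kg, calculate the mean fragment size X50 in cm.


Compute V/Q:
V/Q = 300.8 / 115.7 = 2.599827139
Raise to the power 0.8:
(V/Q)^0.8 = 2.599827139^0.8 = 2.147610795
Multiply by A:
X50 = 10.1 * 2.147610795
= 21.6909 cm

21.6909 cm


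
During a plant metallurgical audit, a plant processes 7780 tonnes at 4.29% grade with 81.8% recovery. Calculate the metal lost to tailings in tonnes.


Total metal in feed:
= 7780 * 4.29 / 100 = 333.762 tonnes
Metal recovered:
= 333.762 * 81.8 / 100 = 273.017316 tonnes
Metal lost to tailings:
= 333.762 - 273.017316
= 60.7447 tonnes

60.7447 tonnes


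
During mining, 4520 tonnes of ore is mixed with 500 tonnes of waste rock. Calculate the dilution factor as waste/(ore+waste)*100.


Total material = ore + waste
= 4520 + 500 = 5020 tonnes
Dilution = waste / total * 100
= 500 / 5020 * 100
= 0.09960159363 * 100
= 9.9602%

9.9602%


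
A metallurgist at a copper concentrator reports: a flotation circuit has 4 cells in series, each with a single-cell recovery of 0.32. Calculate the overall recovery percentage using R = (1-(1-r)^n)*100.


Complement of single-cell recovery:
1 - r = 1 - 0.32 = 0.68
Raise to power n:
(1 - r)^4 = 0.68^4 = 0.21381376
Overall recovery:
R = (1 - 0.21381376) * 100
= 78.6186%

78.6186%


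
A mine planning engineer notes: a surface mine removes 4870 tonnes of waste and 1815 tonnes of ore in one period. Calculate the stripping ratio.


Stripping ratio = waste tonnage / ore tonnage
= 4870 / 1815
= 2.6832

2.6832


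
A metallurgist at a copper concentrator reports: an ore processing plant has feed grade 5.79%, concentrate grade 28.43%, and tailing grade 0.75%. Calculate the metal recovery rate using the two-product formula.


89.4052%

Using the two-product formula:
R = 100 * c * (f - t) / (f * (c - t))
Numerator = 100 * 28.43 * (5.79 - 0.75)
= 100 * 28.43 * 5.04
= 14328.72
Denominator = 5.79 * (28.43 - 0.75)
= 5.79 * 27.68
= 160.2672
R = 14328.72 / 160.2672
= 89.4052%


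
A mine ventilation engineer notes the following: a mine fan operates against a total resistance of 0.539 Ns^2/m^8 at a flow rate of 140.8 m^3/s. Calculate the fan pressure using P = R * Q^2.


Compute Q^2:
Q^2 = 140.8^2 = 19824.64
Compute pressure:
P = R * Q^2 = 0.539 * 19824.64
= 10685.481 Pa

10685.481 Pa


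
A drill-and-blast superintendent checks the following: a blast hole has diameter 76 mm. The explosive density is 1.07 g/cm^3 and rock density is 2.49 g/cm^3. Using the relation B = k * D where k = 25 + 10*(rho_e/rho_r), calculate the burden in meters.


First, compute k:
rho_e / rho_r = 1.07 / 2.49 = 0.4297188755
k = 25 + 10 * 0.4297188755 = 29.29718876
Then, compute burden:
B = k * D / 1000 = 29.29718876 * 76 / 1000
= 2226.586345 / 1000
= 2.2266 m

2.2266 m


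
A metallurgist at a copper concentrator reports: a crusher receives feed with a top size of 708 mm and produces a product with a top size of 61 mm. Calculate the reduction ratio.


Reduction ratio = feed size / product size
= 708 / 61
= 11.6066

11.6066


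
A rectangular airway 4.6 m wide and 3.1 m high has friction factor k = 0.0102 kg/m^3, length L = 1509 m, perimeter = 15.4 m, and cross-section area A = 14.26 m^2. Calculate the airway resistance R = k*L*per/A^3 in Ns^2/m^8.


0.0817 Ns^2/m^8

Compute the numerator:
k * L * per = 0.0102 * 1509 * 15.4
= 237.03372
Compute the denominator:
A^3 = 14.26^3 = 2899.736776
Resistance:
R = 237.03372 / 2899.736776
= 0.0817 Ns^2/m^8


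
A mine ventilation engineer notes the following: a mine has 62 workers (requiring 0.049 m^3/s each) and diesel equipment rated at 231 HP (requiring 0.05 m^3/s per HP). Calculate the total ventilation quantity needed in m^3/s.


Airflow for workers:
Q_people = 62 * 0.049 = 3.038 m^3/s
Airflow for diesel equipment:
Q_diesel = 231 * 0.05 = 11.55 m^3/s
Total ventilation:
Q_total = 3.038 + 11.55
= 14.588 m^3/s

14.588 m^3/s


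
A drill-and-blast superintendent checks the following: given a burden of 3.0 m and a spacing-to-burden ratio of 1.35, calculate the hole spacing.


4.05 m

Spacing = burden * ratio
= 3.0 * 1.35
= 4.05 m


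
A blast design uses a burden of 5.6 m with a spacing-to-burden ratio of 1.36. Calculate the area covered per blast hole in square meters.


First, find the spacing:
Spacing = burden * ratio = 5.6 * 1.36
= 7.616 m
Then, calculate the area:
Area = burden * spacing = 5.6 * 7.616
= 42.6496 m^2

42.6496 m^2


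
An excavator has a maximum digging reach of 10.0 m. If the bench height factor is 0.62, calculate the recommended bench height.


Bench height = reach * factor
= 10.0 * 0.62
= 6.2 m

6.2 m


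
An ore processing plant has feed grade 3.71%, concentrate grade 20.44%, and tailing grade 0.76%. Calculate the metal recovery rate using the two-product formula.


82.5855%

Using the two-product formula:
R = 100 * c * (f - t) / (f * (c - t))
Numerator = 100 * 20.44 * (3.71 - 0.76)
= 100 * 20.44 * 2.95
= 6029.8
Denominator = 3.71 * (20.44 - 0.76)
= 3.71 * 19.68
= 73.0128
R = 6029.8 / 73.0128
= 82.5855%


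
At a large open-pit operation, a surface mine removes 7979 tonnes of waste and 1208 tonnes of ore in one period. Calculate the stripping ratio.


6.6051

Stripping ratio = waste tonnage / ore tonnage
= 7979 / 1208
= 6.6051


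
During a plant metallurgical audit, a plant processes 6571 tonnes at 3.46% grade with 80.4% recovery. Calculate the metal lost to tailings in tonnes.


44.5619 tonnes

Total metal in feed:
= 6571 * 3.46 / 100 = 227.3566 tonnes
Metal recovered:
= 227.3566 * 80.4 / 100 = 182.7947064 tonnes
Metal lost to tailings:
= 227.3566 - 182.7947064
= 44.5619 tonnes


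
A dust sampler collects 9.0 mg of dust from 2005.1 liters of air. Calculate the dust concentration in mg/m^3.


4.4886 mg/m^3

Convert liters to m^3: 1 m^3 = 1000 L
Concentration = mass / volume * 1000
= 9.0 / 2005.1 * 1000
= 0.004488554187 * 1000
= 4.4886 mg/m^3


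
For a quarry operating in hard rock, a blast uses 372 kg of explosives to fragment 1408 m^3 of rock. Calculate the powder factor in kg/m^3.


0.2642 kg/m^3

Powder factor = explosive mass / rock volume
= 372 / 1408
= 0.2642 kg/m^3


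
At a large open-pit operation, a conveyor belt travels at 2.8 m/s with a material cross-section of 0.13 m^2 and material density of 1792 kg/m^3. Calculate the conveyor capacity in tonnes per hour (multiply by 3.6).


2348.2368 t/h

Volumetric flow = speed * area
= 2.8 * 0.13 = 0.364 m^3/s
Mass flow = volumetric * density
= 0.364 * 1792 = 652.288 kg/s
Convert to t/h: multiply by 3.6
Capacity = 652.288 * 3.6
= 2348.2368 t/h


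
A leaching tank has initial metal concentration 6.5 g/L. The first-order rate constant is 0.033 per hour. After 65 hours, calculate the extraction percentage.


Compute the exponent:
-k * t = -0.033 * 65 = -2.145
Remaining concentration:
C = 6.5 * exp(-2.145)
= 6.5 * 0.117068037
= 0.7609422408 g/L
Extracted = 6.5 - 0.7609422408 = 5.739057759 g/L
Extraction % = 5.739057759 / 6.5 * 100
= 88.2932%

88.2932%


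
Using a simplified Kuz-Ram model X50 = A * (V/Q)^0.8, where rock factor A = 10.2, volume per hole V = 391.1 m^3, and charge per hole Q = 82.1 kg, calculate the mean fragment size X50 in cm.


Compute V/Q:
V/Q = 391.1 / 82.1 = 4.763702801
Raise to the power 0.8:
(V/Q)^0.8 = 4.763702801^0.8 = 3.486227522
Multiply by A:
X50 = 10.2 * 3.486227522
= 35.5595 cm

35.5595 cm


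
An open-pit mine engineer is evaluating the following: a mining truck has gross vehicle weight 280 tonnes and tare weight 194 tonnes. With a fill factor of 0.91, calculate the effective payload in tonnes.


Maximum payload = gross - tare
= 280 - 194 = 86 tonnes
Effective payload = max payload * fill factor
= 86 * 0.91
= 78.26 tonnes

78.26 tonnes


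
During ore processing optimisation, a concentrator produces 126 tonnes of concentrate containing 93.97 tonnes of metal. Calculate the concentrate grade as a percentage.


Grade = (metal in concentrate / concentrate mass) * 100
= (93.97 / 126) * 100
= 0.7457936508 * 100
= 74.5794%

74.5794%


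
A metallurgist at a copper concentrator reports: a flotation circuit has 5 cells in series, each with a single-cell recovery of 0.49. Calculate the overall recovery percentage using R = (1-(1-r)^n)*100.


96.5497%

Complement of single-cell recovery:
1 - r = 1 - 0.49 = 0.51
Raise to power n:
(1 - r)^5 = 0.51^5 = 0.0345025251
Overall recovery:
R = (1 - 0.0345025251) * 100
= 96.5497%


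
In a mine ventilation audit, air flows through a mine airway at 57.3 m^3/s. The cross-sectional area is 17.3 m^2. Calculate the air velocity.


Velocity = flow rate / cross-sectional area
= 57.3 / 17.3
= 3.3121 m/s

3.3121 m/s


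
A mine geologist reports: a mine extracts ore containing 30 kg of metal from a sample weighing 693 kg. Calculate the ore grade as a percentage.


Ore grade = (metal mass / ore mass) * 100
= (30 / 693) * 100
= 0.04329004329 * 100
= 4.329%

4.329%


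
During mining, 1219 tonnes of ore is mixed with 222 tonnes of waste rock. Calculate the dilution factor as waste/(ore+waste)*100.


Total material = ore + waste
= 1219 + 222 = 1441 tonnes
Dilution = waste / total * 100
= 222 / 1441 * 100
= 0.1540596808 * 100
= 15.406%

15.406%


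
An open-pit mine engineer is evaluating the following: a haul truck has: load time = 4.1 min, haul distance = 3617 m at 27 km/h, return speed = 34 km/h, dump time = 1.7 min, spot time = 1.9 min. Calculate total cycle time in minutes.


22.1207 min

Convert haul speed to m/min: 27 * 1000/60 = 450 m/min
Haul time = 3617 / 450 = 8.037777778 min
Convert return speed to m/min: 34 * 1000/60 = 566.6666667 m/min
Return time = 3617 / 566.6666667 = 6.382941176 min
Total cycle time:
= 4.1 + 8.037777778 + 1.7 + 6.382941176 + 1.9
= 22.1207 min


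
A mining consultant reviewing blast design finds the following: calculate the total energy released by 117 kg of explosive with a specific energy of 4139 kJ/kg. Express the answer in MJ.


Energy = mass * specific_energy / 1000
= 117 * 4139 / 1000
= 484263 / 1000
= 484.263 MJ

484.263 MJ


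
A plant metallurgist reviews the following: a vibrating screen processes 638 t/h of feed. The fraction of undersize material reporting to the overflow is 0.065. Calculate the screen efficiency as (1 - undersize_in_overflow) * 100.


93.5%

Screen efficiency = (1 - fraction of undersize in overflow) * 100
= (1 - 0.065) * 100
= 0.935 * 100
= 93.5%


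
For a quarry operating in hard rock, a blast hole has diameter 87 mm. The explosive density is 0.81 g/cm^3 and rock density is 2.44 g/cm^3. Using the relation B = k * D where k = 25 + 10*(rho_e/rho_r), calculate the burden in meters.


First, compute k:
rho_e / rho_r = 0.81 / 2.44 = 0.3319672131
k = 25 + 10 * 0.3319672131 = 28.31967213
Then, compute burden:
B = k * D / 1000 = 28.31967213 * 87 / 1000
= 2463.811475 / 1000
= 2.4638 m

2.4638 m


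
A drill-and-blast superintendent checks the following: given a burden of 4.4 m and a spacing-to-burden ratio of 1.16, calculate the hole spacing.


5.104 m

Spacing = burden * ratio
= 4.4 * 1.16
= 5.104 m


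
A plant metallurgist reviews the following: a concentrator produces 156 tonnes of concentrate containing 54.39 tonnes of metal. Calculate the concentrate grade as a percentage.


Grade = (metal in concentrate / concentrate mass) * 100
= (54.39 / 156) * 100
= 0.3486538462 * 100
= 34.8654%

34.8654%


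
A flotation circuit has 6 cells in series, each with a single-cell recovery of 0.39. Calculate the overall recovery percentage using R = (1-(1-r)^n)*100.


94.848%

Complement of single-cell recovery:
1 - r = 1 - 0.39 = 0.61
Raise to power n:
(1 - r)^6 = 0.61^6 = 0.05152037436
Overall recovery:
R = (1 - 0.05152037436) * 100
= 94.848%


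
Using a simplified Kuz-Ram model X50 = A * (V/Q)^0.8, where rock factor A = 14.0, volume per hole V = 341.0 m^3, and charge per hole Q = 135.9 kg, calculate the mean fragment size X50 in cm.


29.2251 cm

Compute V/Q:
V/Q = 341.0 / 135.9 = 2.50919794
Raise to the power 0.8:
(V/Q)^0.8 = 2.50919794^0.8 = 2.087506987
Multiply by A:
X50 = 14.0 * 2.087506987
= 29.2251 cm


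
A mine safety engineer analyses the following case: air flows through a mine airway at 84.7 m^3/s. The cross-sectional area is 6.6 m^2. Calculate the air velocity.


12.8333 m/s

Velocity = flow rate / cross-sectional area
= 84.7 / 6.6
= 12.8333 m/s


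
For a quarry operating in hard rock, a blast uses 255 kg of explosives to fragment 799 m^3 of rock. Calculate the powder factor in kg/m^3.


Powder factor = explosive mass / rock volume
= 255 / 799
= 0.3191 kg/m^3

0.3191 kg/m^3


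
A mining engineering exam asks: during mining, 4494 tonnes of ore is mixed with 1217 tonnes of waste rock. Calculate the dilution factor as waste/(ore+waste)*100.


21.3098%

Total material = ore + waste
= 4494 + 1217 = 5711 tonnes
Dilution = waste / total * 100
= 1217 / 5711 * 100
= 0.2130975311 * 100
= 21.3098%


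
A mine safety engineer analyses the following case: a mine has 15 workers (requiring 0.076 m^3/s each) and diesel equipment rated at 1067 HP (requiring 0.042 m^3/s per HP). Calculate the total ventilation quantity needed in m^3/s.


Airflow for workers:
Q_people = 15 * 0.076 = 1.14 m^3/s
Airflow for diesel equipment:
Q_diesel = 1067 * 0.042 = 44.814 m^3/s
Total ventilation:
Q_total = 1.14 + 44.814
= 45.954 m^3/s

45.954 m^3/s


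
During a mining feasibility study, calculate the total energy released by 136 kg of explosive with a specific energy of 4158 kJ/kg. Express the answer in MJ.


Energy = mass * specific_energy / 1000
= 136 * 4158 / 1000
= 565488 / 1000
= 565.488 MJ

565.488 MJ


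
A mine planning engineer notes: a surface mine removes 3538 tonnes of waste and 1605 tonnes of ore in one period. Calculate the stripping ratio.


Stripping ratio = waste tonnage / ore tonnage
= 3538 / 1605
= 2.2044

2.2044


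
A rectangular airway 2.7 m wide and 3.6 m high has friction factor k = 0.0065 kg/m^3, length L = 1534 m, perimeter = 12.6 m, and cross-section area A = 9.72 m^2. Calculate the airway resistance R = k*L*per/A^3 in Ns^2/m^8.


0.1368 Ns^2/m^8

Compute the numerator:
k * L * per = 0.0065 * 1534 * 12.6
= 125.6346
Compute the denominator:
A^3 = 9.72^3 = 918.330048
Resistance:
R = 125.6346 / 918.330048
= 0.1368 Ns^2/m^8


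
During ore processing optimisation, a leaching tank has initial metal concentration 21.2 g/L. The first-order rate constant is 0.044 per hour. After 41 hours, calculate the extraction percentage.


83.5361%

Compute the exponent:
-k * t = -0.044 * 41 = -1.804
Remaining concentration:
C = 21.2 * exp(-1.804)
= 21.2 * 0.1646390133
= 3.490347082 g/L
Extracted = 21.2 - 3.490347082 = 17.70965292 g/L
Extraction % = 17.70965292 / 21.2 * 100
= 83.5361%


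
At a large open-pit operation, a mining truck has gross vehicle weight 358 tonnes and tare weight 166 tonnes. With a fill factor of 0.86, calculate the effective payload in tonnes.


165.12 tonnes

Maximum payload = gross - tare
= 358 - 166 = 192 tonnes
Effective payload = max payload * fill factor
= 192 * 0.86
= 165.12 tonnes


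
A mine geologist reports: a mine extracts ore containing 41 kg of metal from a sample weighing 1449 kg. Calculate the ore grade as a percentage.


Ore grade = (metal mass / ore mass) * 100
= (41 / 1449) * 100
= 0.02829537612 * 100
= 2.8295%

2.8295%


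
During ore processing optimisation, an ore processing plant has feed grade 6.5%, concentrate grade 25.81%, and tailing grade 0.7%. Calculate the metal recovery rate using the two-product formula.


91.7183%

Using the two-product formula:
R = 100 * c * (f - t) / (f * (c - t))
Numerator = 100 * 25.81 * (6.5 - 0.7)
= 100 * 25.81 * 5.8
= 14969.8
Denominator = 6.5 * (25.81 - 0.7)
= 6.5 * 25.11
= 163.215
R = 14969.8 / 163.215
= 91.7183%


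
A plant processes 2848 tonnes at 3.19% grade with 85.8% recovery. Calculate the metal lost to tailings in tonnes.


12.9009 tonnes

Total metal in feed:
= 2848 * 3.19 / 100 = 90.8512 tonnes
Metal recovered:
= 90.8512 * 85.8 / 100 = 77.9503296 tonnes
Metal lost to tailings:
= 90.8512 - 77.9503296
= 12.9009 tonnes


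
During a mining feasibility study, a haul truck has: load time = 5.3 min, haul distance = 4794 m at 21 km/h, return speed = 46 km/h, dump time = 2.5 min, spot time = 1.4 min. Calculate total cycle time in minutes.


Convert haul speed to m/min: 21 * 1000/60 = 350 m/min
Haul time = 4794 / 350 = 13.69714286 min
Convert return speed to m/min: 46 * 1000/60 = 766.6666667 m/min
Return time = 4794 / 766.6666667 = 6.253043478 min
Total cycle time:
= 5.3 + 13.69714286 + 2.5 + 6.253043478 + 1.4
= 29.1502 min

29.1502 min


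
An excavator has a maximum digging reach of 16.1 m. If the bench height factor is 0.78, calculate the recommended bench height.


12.558 m

Bench height = reach * factor
= 16.1 * 0.78
= 12.558 m


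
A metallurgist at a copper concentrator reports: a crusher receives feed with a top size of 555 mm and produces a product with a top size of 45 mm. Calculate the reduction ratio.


12.3333

Reduction ratio = feed size / product size
= 555 / 45
= 12.3333


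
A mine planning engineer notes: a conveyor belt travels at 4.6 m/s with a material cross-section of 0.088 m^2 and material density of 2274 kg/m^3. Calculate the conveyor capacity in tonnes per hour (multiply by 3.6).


3313.8547 t/h

Volumetric flow = speed * area
= 4.6 * 0.088 = 0.4048 m^3/s
Mass flow = volumetric * density
= 0.4048 * 2274 = 920.5152 kg/s
Convert to t/h: multiply by 3.6
Capacity = 920.5152 * 3.6
= 3313.8547 t/h


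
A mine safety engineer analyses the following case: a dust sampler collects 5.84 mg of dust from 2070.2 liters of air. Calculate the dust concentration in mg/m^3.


Convert liters to m^3: 1 m^3 = 1000 L
Concentration = mass / volume * 1000
= 5.84 / 2070.2 * 1000
= 0.00282098348 * 1000
= 2.821 mg/m^3

2.821 mg/m^3


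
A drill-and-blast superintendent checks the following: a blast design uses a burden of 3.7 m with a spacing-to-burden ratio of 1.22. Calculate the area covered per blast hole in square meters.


16.7018 m^2

First, find the spacing:
Spacing = burden * ratio = 3.7 * 1.22
= 4.514 m
Then, calculate the area:
Area = burden * spacing = 3.7 * 4.514
= 16.7018 m^2


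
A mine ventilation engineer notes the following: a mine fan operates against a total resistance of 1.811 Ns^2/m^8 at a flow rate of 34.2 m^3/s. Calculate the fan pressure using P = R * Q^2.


2118.218 Pa

Compute Q^2:
Q^2 = 34.2^2 = 1169.64
Compute pressure:
P = R * Q^2 = 1.811 * 1169.64
= 2118.218 Pa


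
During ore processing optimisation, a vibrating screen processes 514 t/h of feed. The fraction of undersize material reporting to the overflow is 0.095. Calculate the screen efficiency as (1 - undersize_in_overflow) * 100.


90.5%

Screen efficiency = (1 - fraction of undersize in overflow) * 100
= (1 - 0.095) * 100
= 0.905 * 100
= 90.5%


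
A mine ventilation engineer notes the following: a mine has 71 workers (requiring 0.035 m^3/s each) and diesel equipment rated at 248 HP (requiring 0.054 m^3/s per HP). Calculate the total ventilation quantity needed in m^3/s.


15.877 m^3/s

Airflow for workers:
Q_people = 71 * 0.035 = 2.485 m^3/s
Airflow for diesel equipment:
Q_diesel = 248 * 0.054 = 13.392 m^3/s
Total ventilation:
Q_total = 2.485 + 13.392
= 15.877 m^3/s


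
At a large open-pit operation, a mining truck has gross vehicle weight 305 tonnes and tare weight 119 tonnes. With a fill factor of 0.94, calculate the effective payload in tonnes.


174.84 tonnes

Maximum payload = gross - tare
= 305 - 119 = 186 tonnes
Effective payload = max payload * fill factor
= 186 * 0.94
= 174.84 tonnes


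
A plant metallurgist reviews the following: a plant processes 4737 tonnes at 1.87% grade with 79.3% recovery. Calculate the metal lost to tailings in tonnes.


Total metal in feed:
= 4737 * 1.87 / 100 = 88.5819 tonnes
Metal recovered:
= 88.5819 * 79.3 / 100 = 70.2454467 tonnes
Metal lost to tailings:
= 88.5819 - 70.2454467
= 18.3365 tonnes

18.3365 tonnes


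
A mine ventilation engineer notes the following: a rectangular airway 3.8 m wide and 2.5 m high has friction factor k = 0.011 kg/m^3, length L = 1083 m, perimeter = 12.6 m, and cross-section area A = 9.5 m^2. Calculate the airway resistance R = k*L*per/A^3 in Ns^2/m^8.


0.1751 Ns^2/m^8

Compute the numerator:
k * L * per = 0.011 * 1083 * 12.6
= 150.1038
Compute the denominator:
A^3 = 9.5^3 = 857.375
Resistance:
R = 150.1038 / 857.375
= 0.1751 Ns^2/m^8


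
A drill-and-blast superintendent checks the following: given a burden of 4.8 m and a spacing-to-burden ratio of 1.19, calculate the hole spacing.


Spacing = burden * ratio
= 4.8 * 1.19
= 5.712 m

5.712 m


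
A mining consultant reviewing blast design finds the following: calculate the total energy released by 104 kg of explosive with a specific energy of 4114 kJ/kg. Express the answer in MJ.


427.856 MJ

Energy = mass * specific_energy / 1000
= 104 * 4114 / 1000
= 427856 / 1000
= 427.856 MJ


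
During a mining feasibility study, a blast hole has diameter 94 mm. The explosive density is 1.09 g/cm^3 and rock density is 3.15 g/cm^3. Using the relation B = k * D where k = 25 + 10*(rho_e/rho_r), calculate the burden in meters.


2.6753 m

First, compute k:
rho_e / rho_r = 1.09 / 3.15 = 0.346031746
k = 25 + 10 * 0.346031746 = 28.46031746
Then, compute burden:
B = k * D / 1000 = 28.46031746 * 94 / 1000
= 2675.269841 / 1000
= 2.6753 m


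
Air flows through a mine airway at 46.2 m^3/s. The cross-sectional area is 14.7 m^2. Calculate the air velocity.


Velocity = flow rate / cross-sectional area
= 46.2 / 14.7
= 3.1429 m/s

3.1429 m/s


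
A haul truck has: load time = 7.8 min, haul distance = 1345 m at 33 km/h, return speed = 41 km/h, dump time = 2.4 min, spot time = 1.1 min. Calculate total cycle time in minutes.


Convert haul speed to m/min: 33 * 1000/60 = 550 m/min
Haul time = 1345 / 550 = 2.445454545 min
Convert return speed to m/min: 41 * 1000/60 = 683.3333333 m/min
Return time = 1345 / 683.3333333 = 1.968292683 min
Total cycle time:
= 7.8 + 2.445454545 + 2.4 + 1.968292683 + 1.1
= 15.7137 min

15.7137 min


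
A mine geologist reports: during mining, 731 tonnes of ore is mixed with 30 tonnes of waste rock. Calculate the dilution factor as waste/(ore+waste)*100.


Total material = ore + waste
= 731 + 30 = 761 tonnes
Dilution = waste / total * 100
= 30 / 761 * 100
= 0.0394218134 * 100
= 3.9422%

3.9422%


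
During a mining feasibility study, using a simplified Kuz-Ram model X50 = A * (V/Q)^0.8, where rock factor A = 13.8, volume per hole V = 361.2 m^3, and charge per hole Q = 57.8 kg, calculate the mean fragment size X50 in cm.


Compute V/Q:
V/Q = 361.2 / 57.8 = 6.249134948
Raise to the power 0.8:
(V/Q)^0.8 = 6.249134948^0.8 = 4.331675578
Multiply by A:
X50 = 13.8 * 4.331675578
= 59.7771 cm

59.7771 cm


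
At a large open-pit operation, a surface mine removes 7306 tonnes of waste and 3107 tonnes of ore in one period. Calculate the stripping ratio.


2.3515

Stripping ratio = waste tonnage / ore tonnage
= 7306 / 3107
= 2.3515


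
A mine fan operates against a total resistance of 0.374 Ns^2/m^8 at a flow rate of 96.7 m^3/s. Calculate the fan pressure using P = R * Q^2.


Compute Q^2:
Q^2 = 96.7^2 = 9350.89
Compute pressure:
P = R * Q^2 = 0.374 * 9350.89
= 3497.2329 Pa

3497.2329 Pa


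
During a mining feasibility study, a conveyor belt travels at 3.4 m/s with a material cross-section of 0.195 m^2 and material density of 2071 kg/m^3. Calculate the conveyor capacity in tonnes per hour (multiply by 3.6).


Volumetric flow = speed * area
= 3.4 * 0.195 = 0.663 m^3/s
Mass flow = volumetric * density
= 0.663 * 2071 = 1373.073 kg/s
Convert to t/h: multiply by 3.6
Capacity = 1373.073 * 3.6
= 4943.0628 t/h

4943.0628 t/h


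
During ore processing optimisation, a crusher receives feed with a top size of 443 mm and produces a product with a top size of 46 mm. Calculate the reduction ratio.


Reduction ratio = feed size / product size
= 443 / 46
= 9.6304

9.6304


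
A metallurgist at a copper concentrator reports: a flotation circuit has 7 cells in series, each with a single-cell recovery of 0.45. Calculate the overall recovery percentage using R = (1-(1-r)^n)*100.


98.4776%

Complement of single-cell recovery:
1 - r = 1 - 0.45 = 0.55
Raise to power n:
(1 - r)^7 = 0.55^7 = 0.01522435234
Overall recovery:
R = (1 - 0.01522435234) * 100
= 98.4776%


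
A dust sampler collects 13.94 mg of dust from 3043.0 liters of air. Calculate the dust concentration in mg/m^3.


Convert liters to m^3: 1 m^3 = 1000 L
Concentration = mass / volume * 1000
= 13.94 / 3043.0 * 1000
= 0.004581005587 * 1000
= 4.581 mg/m^3

4.581 mg/m^3


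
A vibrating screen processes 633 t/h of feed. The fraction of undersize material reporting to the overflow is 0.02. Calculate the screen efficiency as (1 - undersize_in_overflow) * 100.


Screen efficiency = (1 - fraction of undersize in overflow) * 100
= (1 - 0.02) * 100
= 0.98 * 100
= 98.0%

98.0%


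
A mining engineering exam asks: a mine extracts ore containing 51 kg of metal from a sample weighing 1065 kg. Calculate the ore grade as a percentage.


Ore grade = (metal mass / ore mass) * 100
= (51 / 1065) * 100
= 0.04788732394 * 100
= 4.7887%

4.7887%


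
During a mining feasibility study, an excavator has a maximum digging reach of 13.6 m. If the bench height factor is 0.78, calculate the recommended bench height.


10.608 m

Bench height = reach * factor
= 13.6 * 0.78
= 10.608 m


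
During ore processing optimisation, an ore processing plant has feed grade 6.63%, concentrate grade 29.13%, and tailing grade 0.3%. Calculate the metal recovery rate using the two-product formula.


Using the two-product formula:
R = 100 * c * (f - t) / (f * (c - t))
Numerator = 100 * 29.13 * (6.63 - 0.3)
= 100 * 29.13 * 6.33
= 18439.29
Denominator = 6.63 * (29.13 - 0.3)
= 6.63 * 28.83
= 191.1429
R = 18439.29 / 191.1429
= 96.4686%

96.4686%


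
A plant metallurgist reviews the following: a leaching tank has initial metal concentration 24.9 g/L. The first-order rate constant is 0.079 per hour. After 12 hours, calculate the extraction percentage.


61.2485%

Compute the exponent:
-k * t = -0.079 * 12 = -0.948
Remaining concentration:
C = 24.9 * exp(-0.948)
= 24.9 * 0.3875152795
= 9.64913046 g/L
Extracted = 24.9 - 9.64913046 = 15.25086954 g/L
Extraction % = 15.25086954 / 24.9 * 100
= 61.2485%


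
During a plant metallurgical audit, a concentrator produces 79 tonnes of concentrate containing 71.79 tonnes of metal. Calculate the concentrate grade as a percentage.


90.8734%

Grade = (metal in concentrate / concentrate mass) * 100
= (71.79 / 79) * 100
= 0.9087341772 * 100
= 90.8734%


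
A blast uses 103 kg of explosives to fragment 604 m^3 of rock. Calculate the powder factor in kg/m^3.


Powder factor = explosive mass / rock volume
= 103 / 604
= 0.1705 kg/m^3

0.1705 kg/m^3


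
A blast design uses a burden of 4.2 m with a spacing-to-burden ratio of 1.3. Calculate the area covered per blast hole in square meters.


First, find the spacing:
Spacing = burden * ratio = 4.2 * 1.3
= 5.46 m
Then, calculate the area:
Area = burden * spacing = 4.2 * 5.46
= 22.932 m^2

22.932 m^2


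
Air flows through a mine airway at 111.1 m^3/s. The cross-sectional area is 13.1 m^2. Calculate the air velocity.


8.4809 m/s

Velocity = flow rate / cross-sectional area
= 111.1 / 13.1
= 8.4809 m/s


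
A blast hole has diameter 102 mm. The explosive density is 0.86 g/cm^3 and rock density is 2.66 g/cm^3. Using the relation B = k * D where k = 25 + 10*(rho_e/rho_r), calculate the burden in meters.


2.8798 m

First, compute k:
rho_e / rho_r = 0.86 / 2.66 = 0.3233082707
k = 25 + 10 * 0.3233082707 = 28.23308271
Then, compute burden:
B = k * D / 1000 = 28.23308271 * 102 / 1000
= 2879.774436 / 1000
= 2.8798 m


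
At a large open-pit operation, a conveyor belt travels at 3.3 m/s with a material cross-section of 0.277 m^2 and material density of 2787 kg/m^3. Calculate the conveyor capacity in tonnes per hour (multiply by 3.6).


9171.3481 t/h

Volumetric flow = speed * area
= 3.3 * 0.277 = 0.9141 m^3/s
Mass flow = volumetric * density
= 0.9141 * 2787 = 2547.5967 kg/s
Convert to t/h: multiply by 3.6
Capacity = 2547.5967 * 3.6
= 9171.3481 t/h


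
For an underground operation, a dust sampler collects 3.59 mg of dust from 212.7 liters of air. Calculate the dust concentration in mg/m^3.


Convert liters to m^3: 1 m^3 = 1000 L
Concentration = mass / volume * 1000
= 3.59 / 212.7 * 1000
= 0.01687823225 * 1000
= 16.8782 mg/m^3

16.8782 mg/m^3


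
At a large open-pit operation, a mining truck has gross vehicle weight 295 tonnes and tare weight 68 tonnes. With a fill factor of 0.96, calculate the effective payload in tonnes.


217.92 tonnes

Maximum payload = gross - tare
= 295 - 68 = 227 tonnes
Effective payload = max payload * fill factor
= 227 * 0.96
= 217.92 tonnes


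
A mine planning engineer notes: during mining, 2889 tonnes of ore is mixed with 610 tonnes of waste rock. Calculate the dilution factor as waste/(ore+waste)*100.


17.4336%

Total material = ore + waste
= 2889 + 610 = 3499 tonnes
Dilution = waste / total * 100
= 610 / 3499 * 100
= 0.1743355244 * 100
= 17.4336%


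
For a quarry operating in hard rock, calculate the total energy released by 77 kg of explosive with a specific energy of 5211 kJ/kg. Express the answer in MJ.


Energy = mass * specific_energy / 1000
= 77 * 5211 / 1000
= 401247 / 1000
= 401.247 MJ

401.247 MJ


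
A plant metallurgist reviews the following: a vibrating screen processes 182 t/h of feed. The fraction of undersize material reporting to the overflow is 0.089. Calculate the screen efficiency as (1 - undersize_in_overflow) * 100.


91.1%

Screen efficiency = (1 - fraction of undersize in overflow) * 100
= (1 - 0.089) * 100
= 0.911 * 100
= 91.1%


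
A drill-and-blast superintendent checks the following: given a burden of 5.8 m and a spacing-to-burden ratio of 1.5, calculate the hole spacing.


Spacing = burden * ratio
= 5.8 * 1.5
= 8.7 m

8.7 m
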